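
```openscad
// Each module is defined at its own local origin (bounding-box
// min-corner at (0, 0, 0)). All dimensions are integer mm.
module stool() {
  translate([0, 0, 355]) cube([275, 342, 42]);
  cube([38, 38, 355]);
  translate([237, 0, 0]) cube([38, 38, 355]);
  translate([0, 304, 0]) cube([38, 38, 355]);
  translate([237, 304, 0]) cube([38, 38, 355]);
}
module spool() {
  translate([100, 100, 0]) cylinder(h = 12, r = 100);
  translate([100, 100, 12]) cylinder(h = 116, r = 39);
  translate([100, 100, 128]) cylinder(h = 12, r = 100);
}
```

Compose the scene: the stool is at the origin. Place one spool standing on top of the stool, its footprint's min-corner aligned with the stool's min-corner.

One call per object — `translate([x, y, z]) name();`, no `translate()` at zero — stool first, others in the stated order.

stool();
translate([0, 0, 397]) spool();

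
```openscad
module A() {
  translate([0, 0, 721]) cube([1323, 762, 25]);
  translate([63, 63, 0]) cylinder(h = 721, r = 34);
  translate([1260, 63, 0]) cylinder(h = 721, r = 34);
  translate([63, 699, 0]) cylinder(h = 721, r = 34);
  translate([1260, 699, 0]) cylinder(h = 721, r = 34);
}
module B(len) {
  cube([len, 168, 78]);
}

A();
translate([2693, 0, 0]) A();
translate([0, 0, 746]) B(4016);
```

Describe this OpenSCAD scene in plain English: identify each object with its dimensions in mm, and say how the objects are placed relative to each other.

A is a table with a 1323×762 mm rectangular top, 25 mm thick, top surface at z = 746 mm, supported by four round legs of 68 mm diameter, each leg's bounding box inset 29 mm from the nearest pair of top edges, running from the floor.

B is a rectangular beam 4016 mm long (x), 168 mm deep (y), 78 mm thick (z).

The beam spans the tops of two tables placed 1370 mm apart, resting at z = 746 mm.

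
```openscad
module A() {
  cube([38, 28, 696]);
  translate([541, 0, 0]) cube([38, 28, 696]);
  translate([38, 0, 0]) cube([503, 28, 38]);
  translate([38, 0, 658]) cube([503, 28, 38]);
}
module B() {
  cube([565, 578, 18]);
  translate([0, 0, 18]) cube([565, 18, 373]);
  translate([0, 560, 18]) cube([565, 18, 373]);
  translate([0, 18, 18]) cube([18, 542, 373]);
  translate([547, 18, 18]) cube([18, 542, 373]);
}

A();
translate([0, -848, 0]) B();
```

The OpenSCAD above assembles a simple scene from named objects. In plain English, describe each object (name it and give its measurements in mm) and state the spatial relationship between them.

A is a rectangular picture frame lying in the x–z plane (depth along y). The opening is 503 mm wide (x) by 620 mm tall (z), surrounded by a border 38 mm wide on all four sides. The frame is 28 mm deep and is made of two full-height vertical stiles with two horizontal rails fitted between them.

B is an open storage box with external size 565×578×391 mm and wall thickness 18 mm (the base is also 18 mm thick). The base covers the whole footprint; the four walls stand on the base, with the y-facing walls full-width and the x-facing walls fitting between their inner faces.

The open box is on the floor beside the picture frame on its −y side.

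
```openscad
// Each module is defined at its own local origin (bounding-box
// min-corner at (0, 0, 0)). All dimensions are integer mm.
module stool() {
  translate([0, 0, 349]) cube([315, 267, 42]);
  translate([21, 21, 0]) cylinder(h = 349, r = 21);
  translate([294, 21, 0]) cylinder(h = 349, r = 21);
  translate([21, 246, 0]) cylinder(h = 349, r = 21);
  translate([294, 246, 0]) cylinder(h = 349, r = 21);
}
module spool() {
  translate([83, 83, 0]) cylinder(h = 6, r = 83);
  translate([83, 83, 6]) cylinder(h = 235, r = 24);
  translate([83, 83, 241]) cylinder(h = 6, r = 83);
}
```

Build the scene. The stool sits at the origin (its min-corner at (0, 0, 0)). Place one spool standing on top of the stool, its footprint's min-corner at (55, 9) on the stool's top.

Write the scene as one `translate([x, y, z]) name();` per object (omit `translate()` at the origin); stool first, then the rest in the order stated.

stool();
translate([55, 9, 391]) spool();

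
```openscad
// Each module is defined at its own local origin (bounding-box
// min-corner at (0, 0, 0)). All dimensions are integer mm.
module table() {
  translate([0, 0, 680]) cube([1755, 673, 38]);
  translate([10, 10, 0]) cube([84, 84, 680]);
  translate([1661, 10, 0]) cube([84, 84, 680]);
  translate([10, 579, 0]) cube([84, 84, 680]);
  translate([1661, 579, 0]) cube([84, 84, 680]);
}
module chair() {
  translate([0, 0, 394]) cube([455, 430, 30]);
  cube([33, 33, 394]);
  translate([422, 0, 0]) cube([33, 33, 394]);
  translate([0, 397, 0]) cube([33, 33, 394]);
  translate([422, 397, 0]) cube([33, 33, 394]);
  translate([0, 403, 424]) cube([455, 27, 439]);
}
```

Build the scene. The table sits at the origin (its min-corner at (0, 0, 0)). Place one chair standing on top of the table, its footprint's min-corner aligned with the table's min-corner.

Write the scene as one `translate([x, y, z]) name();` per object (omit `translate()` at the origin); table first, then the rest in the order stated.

table();
translate([0, 0, 718]) chair();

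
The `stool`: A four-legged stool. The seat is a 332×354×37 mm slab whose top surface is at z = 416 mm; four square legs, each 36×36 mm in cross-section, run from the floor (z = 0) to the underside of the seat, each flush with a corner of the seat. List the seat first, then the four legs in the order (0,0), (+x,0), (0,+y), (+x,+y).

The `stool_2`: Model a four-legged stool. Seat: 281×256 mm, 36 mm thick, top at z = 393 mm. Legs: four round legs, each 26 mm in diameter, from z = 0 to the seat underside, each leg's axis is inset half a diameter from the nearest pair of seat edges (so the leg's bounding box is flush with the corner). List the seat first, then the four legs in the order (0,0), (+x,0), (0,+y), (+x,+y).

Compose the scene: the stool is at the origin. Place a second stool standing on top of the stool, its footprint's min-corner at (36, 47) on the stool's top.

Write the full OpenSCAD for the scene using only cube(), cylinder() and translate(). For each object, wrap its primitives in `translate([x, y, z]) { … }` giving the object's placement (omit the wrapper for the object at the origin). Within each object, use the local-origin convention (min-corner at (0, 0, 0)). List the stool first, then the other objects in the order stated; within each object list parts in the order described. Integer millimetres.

translate([0, 0, 379]) cube([332, 354, 37]);
cube([36, 36, 379]);
translate([296, 0, 0]) cube([36, 36, 379]);
translate([0, 318, 0]) cube([36, 36, 379]);
translate([296, 318, 0]) cube([36, 36, 379]);
translate([36, 47, 416]) {
  translate([0, 0, 357]) cube([281, 256, 36]);
  translate([13, 13, 0]) cylinder(h = 357, r = 13);
  translate([268, 13, 0]) cylinder(h = 357, r = 13);
  translate([13, 243, 0]) cylinder(h = 357, r = 13);
  translate([268, 243, 0]) cylinder(h = 357, r = 13);
}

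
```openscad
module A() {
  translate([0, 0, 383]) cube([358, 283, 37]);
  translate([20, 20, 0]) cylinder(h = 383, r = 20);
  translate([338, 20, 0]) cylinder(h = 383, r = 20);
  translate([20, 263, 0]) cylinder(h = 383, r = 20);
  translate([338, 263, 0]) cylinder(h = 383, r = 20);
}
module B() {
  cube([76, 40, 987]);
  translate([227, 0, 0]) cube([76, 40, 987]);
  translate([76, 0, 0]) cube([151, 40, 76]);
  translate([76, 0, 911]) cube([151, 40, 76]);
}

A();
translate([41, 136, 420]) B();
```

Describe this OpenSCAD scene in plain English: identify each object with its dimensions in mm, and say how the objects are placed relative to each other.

A is a four-legged stool. The seat is 358×283 mm, 37 mm thick, top at z = 420 mm. It stands on four round legs, each 40 mm in diameter, from z = 0 to the seat underside, each leg's axis is inset half a diameter from the nearest pair of seat edges (so the leg's bounding box is flush with the corner).

B is a picture frame with a 151×835 mm rectangular opening (x by z) and a uniform 76 mm border on every side. Frame depth is 40 mm along y. It is built from two vertical stiles running the full outside height and two horizontal rails spanning the gap between the stiles.

The picture frame is on top of the stool.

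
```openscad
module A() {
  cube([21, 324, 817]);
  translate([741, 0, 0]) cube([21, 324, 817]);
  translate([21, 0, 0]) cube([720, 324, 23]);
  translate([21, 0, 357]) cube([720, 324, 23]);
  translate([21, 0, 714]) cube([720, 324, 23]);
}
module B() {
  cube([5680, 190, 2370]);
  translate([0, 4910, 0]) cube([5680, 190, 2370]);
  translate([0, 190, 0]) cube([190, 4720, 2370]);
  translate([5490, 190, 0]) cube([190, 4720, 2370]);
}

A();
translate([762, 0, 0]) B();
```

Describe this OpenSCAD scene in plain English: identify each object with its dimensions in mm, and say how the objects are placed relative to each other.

A is an open bookshelf. Two side panels, each 21 mm thick, 324 mm deep and 817 mm tall, stand 762 mm apart (outside-to-outside). Between them sit 3 shelves, each 23 mm thick and 324 mm deep, spanning the full gap between the sides. The bottom shelf rests on the floor (its underside at z = 0) and the clear gap between one shelf's top and the next shelf's underside is 334 mm.

B is a box-shaped house frame (walls only): outside footprint 5680×5100 mm, wall height 2370 mm, wall thickness 190 mm. The two y-facing walls run the full x-width; the two x-facing walls fit between the inner faces of the y-facing walls.

The house frame is against the bookshelf's +x side, with their −y faces flush.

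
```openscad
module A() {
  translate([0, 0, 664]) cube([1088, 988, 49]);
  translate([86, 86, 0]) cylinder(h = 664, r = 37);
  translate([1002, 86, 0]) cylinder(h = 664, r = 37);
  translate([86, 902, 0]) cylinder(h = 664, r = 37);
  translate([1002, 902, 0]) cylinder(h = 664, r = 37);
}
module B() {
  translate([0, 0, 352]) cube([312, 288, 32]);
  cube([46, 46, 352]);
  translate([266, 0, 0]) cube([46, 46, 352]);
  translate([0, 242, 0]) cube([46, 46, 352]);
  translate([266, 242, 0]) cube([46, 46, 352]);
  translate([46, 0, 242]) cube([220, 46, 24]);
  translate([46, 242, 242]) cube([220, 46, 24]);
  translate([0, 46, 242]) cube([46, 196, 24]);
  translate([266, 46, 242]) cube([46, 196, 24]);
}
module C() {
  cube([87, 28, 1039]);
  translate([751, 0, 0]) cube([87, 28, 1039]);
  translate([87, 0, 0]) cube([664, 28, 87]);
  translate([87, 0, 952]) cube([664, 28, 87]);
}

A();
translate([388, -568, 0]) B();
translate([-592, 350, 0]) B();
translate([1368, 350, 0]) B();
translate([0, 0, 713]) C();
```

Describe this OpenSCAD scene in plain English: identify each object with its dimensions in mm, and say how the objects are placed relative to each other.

A is a table with a 1088×988 mm rectangular top, 49 mm thick, top surface at z = 713 mm, supported by four round legs of 74 mm diameter, each leg's bounding box inset 49 mm from the nearest pair of top edges, running from the floor.

B is a simple wooden stool: a rectangular seat 312 mm (x) by 288 mm (y), 32 mm thick, top face at z = 384 mm, on four square legs, each 46×46 mm in cross-section. The legs rest on z = 0, each flush with a corner of the seat. Four stretchers, 46 mm wide and 24 mm tall, connect adjacent legs with their undersides at z = 242 mm, each running between the inner faces of the legs it joins and aligned with the legs' outer faces on the other axis.

C is a rectangular picture frame lying in the x–z plane (depth along y). The opening is 664 mm wide (x) by 865 mm tall (z), surrounded by a border 87 mm wide on all four sides. The frame is 28 mm deep and is made of two full-height vertical stiles with two horizontal rails fitted between them.

Three stools sit around the table at the −y, −x, +x sides. The picture frame is on top of the table.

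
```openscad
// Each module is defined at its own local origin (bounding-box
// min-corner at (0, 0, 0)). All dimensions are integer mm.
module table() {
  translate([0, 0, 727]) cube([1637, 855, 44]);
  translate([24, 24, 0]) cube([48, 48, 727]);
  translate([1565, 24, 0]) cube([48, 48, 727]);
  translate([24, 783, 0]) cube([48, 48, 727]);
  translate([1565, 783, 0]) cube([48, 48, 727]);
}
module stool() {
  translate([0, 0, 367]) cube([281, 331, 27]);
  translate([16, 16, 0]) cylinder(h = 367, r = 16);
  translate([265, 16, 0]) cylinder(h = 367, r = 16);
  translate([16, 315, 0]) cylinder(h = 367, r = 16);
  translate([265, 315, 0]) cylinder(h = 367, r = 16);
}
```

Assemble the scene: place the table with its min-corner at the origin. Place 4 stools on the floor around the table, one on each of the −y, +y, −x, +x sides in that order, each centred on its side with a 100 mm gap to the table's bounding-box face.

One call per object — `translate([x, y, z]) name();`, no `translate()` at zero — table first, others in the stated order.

table();
translate([678, -431, 0]) stool();
translate([678, 955, 0]) stool();
translate([-381, 262, 0]) stool();
translate([1737, 262, 0]) stool();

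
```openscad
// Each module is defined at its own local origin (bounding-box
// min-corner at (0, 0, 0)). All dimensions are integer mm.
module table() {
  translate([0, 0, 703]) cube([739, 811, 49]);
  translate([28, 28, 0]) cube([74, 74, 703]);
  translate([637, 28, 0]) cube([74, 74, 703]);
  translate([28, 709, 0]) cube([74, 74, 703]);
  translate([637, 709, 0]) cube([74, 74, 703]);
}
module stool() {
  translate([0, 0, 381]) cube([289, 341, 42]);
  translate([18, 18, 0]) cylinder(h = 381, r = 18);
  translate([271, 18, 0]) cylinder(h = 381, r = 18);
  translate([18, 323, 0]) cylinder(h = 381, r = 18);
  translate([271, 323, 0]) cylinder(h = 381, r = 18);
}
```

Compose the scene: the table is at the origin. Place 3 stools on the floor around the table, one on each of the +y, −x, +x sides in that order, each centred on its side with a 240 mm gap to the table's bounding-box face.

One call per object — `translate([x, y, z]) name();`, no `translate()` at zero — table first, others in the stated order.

table();
translate([225, 1051, 0]) stool();
translate([-529, 235, 0]) stool();
translate([979, 235, 0]) stool();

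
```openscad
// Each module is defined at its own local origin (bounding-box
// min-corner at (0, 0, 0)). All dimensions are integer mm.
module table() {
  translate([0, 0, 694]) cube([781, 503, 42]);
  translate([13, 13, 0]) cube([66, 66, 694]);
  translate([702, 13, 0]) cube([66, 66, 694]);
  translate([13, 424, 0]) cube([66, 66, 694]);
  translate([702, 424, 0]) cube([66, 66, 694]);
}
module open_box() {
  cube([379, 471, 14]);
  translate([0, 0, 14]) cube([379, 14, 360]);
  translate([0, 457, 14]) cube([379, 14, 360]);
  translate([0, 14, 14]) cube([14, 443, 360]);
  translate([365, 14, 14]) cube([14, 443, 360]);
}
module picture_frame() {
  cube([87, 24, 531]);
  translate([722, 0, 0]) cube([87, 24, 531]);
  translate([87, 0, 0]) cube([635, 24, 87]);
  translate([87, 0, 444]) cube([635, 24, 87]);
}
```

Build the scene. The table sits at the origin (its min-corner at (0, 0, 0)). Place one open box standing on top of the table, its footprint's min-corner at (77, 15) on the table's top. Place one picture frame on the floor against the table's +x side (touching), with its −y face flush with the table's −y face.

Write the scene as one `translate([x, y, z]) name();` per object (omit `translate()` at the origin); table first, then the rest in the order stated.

table();
translate([77, 15, 736]) open_box();
translate([781, 0, 0]) picture_frame();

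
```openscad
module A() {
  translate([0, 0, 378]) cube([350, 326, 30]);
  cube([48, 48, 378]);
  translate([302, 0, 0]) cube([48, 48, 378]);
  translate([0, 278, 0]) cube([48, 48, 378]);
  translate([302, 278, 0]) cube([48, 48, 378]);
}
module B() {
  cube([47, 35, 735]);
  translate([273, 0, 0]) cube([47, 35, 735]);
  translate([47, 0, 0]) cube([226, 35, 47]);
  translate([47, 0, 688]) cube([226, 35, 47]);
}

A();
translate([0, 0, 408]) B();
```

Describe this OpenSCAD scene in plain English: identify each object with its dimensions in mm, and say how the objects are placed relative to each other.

A is a four-legged stool. The seat is 350×326 mm, 30 mm thick, top at z = 408 mm. It stands on four square legs, each 48×48 mm in cross-section, from z = 0 to the seat underside, each flush with a corner of the seat.

B is a rectangular picture frame lying in the x–z plane (depth along y). The opening is 226 mm wide (x) by 641 mm tall (z), surrounded by a border 47 mm wide on all four sides. The frame is 35 mm deep and is made of two full-height vertical stiles with two horizontal rails fitted between them.

The picture frame is on top of the stool.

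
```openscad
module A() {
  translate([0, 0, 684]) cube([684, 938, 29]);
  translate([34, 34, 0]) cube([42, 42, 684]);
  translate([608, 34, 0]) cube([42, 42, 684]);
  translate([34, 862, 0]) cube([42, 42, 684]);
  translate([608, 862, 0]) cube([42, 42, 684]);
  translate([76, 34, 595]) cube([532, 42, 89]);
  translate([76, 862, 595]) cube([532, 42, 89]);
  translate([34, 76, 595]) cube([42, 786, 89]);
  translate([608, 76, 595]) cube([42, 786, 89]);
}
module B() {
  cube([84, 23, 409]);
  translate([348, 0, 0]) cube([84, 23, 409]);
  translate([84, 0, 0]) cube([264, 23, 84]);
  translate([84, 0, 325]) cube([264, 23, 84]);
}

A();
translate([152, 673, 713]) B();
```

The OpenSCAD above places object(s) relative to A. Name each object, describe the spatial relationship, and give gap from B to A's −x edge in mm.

A is a table. B is a picture frame. The picture frame is on top of the table. The gap from the picture frame to the table's −x edge is 152 mm.

The picture frame's min-x is at 152; the table's min-x is 0; gap = 152 mm.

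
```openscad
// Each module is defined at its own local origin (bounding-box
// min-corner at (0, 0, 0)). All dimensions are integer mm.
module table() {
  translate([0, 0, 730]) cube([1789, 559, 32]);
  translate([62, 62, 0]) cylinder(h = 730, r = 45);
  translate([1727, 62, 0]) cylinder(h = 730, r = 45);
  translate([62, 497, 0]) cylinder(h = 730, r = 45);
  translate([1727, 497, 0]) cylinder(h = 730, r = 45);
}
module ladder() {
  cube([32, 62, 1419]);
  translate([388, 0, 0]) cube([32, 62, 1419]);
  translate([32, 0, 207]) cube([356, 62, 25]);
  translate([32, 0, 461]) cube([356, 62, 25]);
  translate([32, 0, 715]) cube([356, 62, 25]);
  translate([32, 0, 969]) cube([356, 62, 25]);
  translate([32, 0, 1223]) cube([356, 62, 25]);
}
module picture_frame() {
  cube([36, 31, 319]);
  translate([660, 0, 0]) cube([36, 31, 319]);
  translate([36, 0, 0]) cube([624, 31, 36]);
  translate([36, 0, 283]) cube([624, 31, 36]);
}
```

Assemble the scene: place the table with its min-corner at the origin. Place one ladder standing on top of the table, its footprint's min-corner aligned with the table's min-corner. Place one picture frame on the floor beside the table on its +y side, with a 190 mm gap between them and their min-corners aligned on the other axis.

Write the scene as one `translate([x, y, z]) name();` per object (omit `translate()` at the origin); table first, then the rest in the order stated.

table();
translate([0, 0, 762]) ladder();
translate([0, 749, 0]) picture_frame();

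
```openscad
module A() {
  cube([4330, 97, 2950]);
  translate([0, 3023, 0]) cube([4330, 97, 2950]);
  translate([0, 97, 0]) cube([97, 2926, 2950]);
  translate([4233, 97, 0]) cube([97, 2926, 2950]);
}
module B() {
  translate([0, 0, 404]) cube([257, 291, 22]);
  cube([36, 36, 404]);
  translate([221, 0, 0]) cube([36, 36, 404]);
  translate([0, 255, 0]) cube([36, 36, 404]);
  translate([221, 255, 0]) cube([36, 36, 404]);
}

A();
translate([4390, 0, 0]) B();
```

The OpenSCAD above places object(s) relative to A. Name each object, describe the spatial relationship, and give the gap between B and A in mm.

The stool's nearest face is 60 mm from the house frame's +x face.

A is a house frame. B is a stool. The stool is on the floor beside the house frame on its +x side. The gap between the stool and the house frame is 60 mm.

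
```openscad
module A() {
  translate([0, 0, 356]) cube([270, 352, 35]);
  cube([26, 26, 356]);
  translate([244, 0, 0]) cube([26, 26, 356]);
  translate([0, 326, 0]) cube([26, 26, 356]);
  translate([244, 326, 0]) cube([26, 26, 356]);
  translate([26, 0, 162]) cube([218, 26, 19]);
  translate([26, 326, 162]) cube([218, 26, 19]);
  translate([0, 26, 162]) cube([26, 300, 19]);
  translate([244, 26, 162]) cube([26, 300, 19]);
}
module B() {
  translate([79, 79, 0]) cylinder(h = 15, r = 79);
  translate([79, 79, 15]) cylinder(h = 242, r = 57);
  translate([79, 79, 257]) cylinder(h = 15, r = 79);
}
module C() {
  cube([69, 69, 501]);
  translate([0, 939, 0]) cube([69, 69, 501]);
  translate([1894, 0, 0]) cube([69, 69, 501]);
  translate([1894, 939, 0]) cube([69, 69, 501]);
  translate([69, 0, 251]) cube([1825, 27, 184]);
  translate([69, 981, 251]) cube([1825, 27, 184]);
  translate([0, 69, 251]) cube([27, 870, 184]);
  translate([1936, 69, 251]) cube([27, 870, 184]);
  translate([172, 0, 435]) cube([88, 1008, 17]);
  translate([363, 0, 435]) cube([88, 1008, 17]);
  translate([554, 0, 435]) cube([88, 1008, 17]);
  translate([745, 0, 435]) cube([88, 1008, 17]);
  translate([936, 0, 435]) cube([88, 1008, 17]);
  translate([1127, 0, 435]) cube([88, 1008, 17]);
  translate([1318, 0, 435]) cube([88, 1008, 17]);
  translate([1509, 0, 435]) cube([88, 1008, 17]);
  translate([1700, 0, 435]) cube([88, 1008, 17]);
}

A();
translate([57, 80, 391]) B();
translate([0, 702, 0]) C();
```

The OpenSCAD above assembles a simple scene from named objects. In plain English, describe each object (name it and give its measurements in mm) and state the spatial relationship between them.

A is a four-legged stool. The seat is 270×352 mm, 35 mm thick, top at z = 391 mm. It stands on four square legs, each 26×26 mm in cross-section, from z = 0 to the seat underside, each flush with a corner of the seat. Four stretchers, 26 mm wide and 19 mm tall, connect adjacent legs with their undersides at z = 162 mm, each running between the inner faces of the legs it joins and aligned with the legs' outer faces on the other axis.

B is a spool: two coaxial disc flanges of radius 79 mm and thickness 15 mm, joined by a core cylinder of radius 57 mm and height 242 mm. The lower flange rests on z = 0 and the three cylinders share a vertical axis.

C is a bed frame 1963 mm long (x) by 1008 mm wide (y). Four 69×69 mm corner posts, 501 mm tall, at the corners of the footprint. Four rails of 27 mm thickness and 184 mm height run between adjacent posts with their undersides at z = 251 mm, their outer faces flush with the outside of the frame (the two x-running rails run between the posts' inner faces; the two y-running rails run between the posts' inner faces). 9 slats, each 88 mm wide (x) and 17 mm thick, lie across the top of the two x-running rails, running the full 1008 mm width of the frame in y; the slats are evenly spaced along x between the inner faces of the end posts with equal gaps (rounded down to the nearest mm) at the −x end and between each pair — any rounding remainder accumulates at the +x end.

The spool is on top of the stool. The bed frame is on the floor beside the stool on its +y side.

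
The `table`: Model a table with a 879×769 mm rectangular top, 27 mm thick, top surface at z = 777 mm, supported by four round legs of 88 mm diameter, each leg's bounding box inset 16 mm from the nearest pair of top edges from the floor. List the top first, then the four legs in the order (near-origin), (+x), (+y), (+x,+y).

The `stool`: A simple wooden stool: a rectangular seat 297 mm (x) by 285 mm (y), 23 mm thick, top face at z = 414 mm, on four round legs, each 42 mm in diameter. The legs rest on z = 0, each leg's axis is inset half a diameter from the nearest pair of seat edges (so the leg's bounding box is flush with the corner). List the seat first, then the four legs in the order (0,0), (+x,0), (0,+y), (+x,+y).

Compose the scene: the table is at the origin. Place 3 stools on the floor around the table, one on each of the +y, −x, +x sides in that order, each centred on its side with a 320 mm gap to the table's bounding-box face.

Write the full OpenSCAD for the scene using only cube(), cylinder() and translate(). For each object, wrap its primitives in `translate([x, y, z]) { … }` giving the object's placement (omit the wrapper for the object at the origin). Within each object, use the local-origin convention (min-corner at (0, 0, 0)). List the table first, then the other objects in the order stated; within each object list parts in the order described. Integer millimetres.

translate([0, 0, 750]) cube([879, 769, 27]);
translate([60, 60, 0]) cylinder(h = 750, r = 44);
translate([819, 60, 0]) cylinder(h = 750, r = 44);
translate([60, 709, 0]) cylinder(h = 750, r = 44);
translate([819, 709, 0]) cylinder(h = 750, r = 44);
translate([291, 1089, 0]) {
  translate([0, 0, 391]) cube([297, 285, 23]);
  translate([21, 21, 0]) cylinder(h = 391, r = 21);
  translate([276, 21, 0]) cylinder(h = 391, r = 21);
  translate([21, 264, 0]) cylinder(h = 391, r = 21);
  translate([276, 264, 0]) cylinder(h = 391, r = 21);
}
translate([-617, 242, 0]) {
  translate([0, 0, 391]) cube([297, 285, 23]);
  translate([21, 21, 0]) cylinder(h = 391, r = 21);
  translate([276, 21, 0]) cylinder(h = 391, r = 21);
  translate([21, 264, 0]) cylinder(h = 391, r = 21);
  translate([276, 264, 0]) cylinder(h = 391, r = 21);
}
translate([1199, 242, 0]) {
  translate([0, 0, 391]) cube([297, 285, 23]);
  translate([21, 21, 0]) cylinder(h = 391, r = 21);
  translate([276, 21, 0]) cylinder(h = 391, r = 21);
  translate([21, 264, 0]) cylinder(h = 391, r = 21);
  translate([276, 264, 0]) cylinder(h = 391, r = 21);
}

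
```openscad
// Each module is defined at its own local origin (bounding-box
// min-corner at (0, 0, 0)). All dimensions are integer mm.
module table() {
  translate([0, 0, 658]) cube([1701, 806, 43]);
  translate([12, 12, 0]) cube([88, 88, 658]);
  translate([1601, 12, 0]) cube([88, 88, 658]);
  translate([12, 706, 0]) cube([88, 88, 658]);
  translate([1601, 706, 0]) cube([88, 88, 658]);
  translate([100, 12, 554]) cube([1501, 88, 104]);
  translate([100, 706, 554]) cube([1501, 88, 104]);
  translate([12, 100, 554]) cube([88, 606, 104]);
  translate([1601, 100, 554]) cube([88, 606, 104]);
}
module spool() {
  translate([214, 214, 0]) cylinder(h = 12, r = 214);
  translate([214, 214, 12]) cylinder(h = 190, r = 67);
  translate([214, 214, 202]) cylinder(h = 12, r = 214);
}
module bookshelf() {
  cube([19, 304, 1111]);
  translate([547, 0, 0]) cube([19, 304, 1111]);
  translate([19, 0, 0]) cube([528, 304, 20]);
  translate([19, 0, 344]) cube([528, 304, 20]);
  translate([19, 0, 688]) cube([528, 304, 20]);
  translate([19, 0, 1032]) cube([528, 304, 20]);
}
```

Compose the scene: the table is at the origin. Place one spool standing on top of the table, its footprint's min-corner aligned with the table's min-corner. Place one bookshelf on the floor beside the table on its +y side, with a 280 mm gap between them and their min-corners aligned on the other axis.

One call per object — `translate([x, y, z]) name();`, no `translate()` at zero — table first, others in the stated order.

table();
translate([0, 0, 701]) spool();
translate([0, 1086, 0]) bookshelf();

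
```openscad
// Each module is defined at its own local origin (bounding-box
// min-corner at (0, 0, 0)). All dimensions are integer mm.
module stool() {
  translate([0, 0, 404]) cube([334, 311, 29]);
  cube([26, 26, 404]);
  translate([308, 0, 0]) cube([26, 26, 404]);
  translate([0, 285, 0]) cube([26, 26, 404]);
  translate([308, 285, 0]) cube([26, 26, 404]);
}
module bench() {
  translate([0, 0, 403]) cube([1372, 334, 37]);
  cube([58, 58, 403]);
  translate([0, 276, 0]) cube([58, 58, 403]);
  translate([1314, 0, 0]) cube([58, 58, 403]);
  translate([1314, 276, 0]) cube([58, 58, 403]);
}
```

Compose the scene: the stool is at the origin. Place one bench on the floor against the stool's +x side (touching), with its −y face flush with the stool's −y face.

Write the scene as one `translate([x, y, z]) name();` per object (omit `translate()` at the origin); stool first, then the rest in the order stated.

stool();
translate([334, 0, 0]) bench();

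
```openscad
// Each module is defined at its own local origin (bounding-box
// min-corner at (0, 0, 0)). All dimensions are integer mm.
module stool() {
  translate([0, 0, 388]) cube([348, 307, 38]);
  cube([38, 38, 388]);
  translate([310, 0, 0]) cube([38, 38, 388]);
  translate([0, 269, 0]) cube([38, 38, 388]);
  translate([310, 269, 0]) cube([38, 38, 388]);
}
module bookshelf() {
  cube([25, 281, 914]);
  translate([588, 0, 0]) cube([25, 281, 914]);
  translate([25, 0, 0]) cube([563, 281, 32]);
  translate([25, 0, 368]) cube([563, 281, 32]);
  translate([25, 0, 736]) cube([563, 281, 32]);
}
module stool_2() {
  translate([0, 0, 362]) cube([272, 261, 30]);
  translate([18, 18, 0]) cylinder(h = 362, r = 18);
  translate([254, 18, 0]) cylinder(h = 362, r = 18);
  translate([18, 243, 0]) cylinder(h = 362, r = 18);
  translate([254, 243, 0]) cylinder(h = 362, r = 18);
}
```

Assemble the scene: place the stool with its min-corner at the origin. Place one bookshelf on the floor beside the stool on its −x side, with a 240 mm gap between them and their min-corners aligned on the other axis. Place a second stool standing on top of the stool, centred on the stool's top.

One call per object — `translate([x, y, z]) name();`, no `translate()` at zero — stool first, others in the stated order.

stool();
translate([-853, 0, 0]) bookshelf();
translate([38, 23, 426]) stool_2();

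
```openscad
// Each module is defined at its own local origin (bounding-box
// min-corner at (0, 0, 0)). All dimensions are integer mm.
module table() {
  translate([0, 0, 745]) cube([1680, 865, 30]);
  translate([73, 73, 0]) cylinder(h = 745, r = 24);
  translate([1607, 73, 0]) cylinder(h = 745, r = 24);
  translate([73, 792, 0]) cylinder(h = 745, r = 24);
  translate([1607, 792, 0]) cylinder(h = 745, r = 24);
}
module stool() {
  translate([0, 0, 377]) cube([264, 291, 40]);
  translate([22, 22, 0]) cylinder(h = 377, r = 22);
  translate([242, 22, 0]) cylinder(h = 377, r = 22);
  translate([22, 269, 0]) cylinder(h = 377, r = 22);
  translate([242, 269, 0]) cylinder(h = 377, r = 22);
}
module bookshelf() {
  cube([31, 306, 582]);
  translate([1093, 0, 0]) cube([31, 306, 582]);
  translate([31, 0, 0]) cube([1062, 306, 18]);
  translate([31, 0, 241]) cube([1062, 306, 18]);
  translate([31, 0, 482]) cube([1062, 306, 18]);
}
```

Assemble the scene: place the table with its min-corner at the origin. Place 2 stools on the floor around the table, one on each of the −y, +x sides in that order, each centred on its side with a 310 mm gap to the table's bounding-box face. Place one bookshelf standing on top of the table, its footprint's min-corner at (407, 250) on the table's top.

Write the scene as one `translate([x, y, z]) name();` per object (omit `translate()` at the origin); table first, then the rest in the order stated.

table();
translate([708, -601, 0]) stool();
translate([1990, 287, 0]) stool();
translate([407, 250, 775]) bookshelf();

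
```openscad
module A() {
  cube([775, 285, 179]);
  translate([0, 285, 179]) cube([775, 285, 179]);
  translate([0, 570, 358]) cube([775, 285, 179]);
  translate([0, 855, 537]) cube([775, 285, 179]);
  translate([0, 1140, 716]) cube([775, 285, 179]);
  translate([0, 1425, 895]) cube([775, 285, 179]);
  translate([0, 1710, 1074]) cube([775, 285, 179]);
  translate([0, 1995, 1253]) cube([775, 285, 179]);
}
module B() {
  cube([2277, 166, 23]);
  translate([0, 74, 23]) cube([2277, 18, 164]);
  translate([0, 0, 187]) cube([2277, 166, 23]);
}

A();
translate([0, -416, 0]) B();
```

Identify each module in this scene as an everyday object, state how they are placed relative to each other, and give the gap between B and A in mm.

A is a staircase. B is an I-beam. The I-beam is on the floor beside the staircase on its −y side. The gap between the I-beam and the staircase is 250 mm.

The I-beam's nearest face is 250 mm from the staircase's −y face.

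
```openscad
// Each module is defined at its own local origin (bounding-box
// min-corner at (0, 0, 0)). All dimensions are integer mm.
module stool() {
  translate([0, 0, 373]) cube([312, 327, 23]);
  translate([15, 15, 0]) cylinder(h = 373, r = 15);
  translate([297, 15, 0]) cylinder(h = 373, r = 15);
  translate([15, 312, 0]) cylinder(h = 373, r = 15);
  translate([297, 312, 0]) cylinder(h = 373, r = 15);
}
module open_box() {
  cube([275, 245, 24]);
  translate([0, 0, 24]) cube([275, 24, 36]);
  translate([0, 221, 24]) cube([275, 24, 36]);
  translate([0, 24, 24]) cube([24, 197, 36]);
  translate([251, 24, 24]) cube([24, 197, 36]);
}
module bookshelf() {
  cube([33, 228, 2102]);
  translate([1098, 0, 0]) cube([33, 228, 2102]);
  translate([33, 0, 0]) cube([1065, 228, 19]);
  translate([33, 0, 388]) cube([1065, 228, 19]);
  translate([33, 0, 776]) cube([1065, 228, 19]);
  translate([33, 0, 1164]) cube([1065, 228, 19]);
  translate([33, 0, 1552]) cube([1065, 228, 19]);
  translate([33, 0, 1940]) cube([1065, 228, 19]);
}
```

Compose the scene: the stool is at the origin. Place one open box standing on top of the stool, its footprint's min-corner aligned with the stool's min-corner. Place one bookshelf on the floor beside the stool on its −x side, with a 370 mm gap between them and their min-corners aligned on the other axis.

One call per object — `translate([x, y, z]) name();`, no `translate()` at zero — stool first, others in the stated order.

stool();
translate([0, 0, 396]) open_box();
translate([-1501, 0, 0]) bookshelf();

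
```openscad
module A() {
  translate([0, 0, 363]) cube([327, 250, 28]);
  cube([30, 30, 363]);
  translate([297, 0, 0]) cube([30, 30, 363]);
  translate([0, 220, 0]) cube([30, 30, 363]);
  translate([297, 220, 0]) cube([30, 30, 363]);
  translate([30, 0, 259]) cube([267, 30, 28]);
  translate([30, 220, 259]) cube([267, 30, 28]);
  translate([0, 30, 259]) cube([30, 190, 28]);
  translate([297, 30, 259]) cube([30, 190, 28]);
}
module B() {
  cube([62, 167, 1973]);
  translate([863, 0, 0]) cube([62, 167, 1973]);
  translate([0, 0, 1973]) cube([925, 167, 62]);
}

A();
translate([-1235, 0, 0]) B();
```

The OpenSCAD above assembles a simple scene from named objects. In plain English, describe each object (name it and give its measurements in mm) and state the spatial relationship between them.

A is a four-legged stool. The seat is a 327×250×28 mm slab whose top surface is at z = 391 mm; four square legs, each 30×30 mm in cross-section, run from the floor (z = 0) to the underside of the seat, each flush with a corner of the seat. Four stretchers, 30 mm wide and 28 mm tall, connect adjacent legs with their undersides at z = 259 mm, each running between the inner faces of the legs it joins and aligned with the legs' outer faces on the other axis.

B is a door frame. The clear opening is 801 mm wide and 1973 mm high. Two 62 mm wide jambs, 167 mm deep, stand either side of the opening from the floor to the top of the opening. A 62 mm thick head sits across the top of both jambs, spanning the full outside width of the frame.

The door frame is on the floor beside the stool on its −x side.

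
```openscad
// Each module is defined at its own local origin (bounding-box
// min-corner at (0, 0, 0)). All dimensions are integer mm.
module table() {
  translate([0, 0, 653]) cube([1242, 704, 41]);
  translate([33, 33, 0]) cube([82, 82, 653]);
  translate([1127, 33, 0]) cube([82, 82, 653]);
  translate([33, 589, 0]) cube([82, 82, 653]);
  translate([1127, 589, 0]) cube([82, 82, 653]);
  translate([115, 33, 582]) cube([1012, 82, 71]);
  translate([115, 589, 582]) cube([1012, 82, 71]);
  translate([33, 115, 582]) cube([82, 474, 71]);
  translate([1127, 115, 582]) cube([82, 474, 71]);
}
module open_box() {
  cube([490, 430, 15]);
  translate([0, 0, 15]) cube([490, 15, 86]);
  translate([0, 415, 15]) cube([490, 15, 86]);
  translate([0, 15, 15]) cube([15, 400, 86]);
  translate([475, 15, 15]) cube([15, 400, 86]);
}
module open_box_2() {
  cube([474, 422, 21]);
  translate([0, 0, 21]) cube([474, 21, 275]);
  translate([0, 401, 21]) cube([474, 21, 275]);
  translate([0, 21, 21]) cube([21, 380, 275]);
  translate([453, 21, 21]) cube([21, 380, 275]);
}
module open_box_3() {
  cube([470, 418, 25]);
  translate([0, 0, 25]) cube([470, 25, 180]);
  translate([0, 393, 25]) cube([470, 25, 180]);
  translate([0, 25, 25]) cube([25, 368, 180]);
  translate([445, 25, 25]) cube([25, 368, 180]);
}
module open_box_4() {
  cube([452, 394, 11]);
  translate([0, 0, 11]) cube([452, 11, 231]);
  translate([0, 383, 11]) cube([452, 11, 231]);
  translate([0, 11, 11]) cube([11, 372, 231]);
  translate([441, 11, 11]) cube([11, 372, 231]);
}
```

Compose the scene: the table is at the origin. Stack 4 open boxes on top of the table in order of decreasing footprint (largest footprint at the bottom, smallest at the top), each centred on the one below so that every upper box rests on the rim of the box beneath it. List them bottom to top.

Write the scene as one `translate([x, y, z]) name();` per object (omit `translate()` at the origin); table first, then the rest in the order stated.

table();
translate([376, 137, 694]) open_box();
translate([384, 141, 795]) open_box_2();
translate([386, 143, 1091]) open_box_3();
translate([395, 155, 1296]) open_box_4();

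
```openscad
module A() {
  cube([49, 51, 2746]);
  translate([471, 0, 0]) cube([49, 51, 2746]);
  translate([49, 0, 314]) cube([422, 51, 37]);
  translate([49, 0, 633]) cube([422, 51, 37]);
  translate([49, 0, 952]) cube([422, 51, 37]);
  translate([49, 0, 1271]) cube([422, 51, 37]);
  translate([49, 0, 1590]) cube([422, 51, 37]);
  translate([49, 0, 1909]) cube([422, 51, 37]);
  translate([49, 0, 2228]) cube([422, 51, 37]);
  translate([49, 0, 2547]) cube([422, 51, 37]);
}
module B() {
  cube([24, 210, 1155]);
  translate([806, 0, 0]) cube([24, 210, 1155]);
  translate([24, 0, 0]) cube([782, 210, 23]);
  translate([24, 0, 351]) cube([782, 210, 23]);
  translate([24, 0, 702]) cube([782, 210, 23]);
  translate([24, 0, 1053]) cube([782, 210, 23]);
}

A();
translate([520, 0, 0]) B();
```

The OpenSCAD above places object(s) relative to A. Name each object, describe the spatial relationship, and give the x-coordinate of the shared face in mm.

A is a ladder. B is a bookshelf. The bookshelf is against the ladder's +x side, with their −y faces flush. The x-coordinate of the shared face is 520 mm.

The ladder's +x face and the bookshelf's −x face are both at x = 520 mm.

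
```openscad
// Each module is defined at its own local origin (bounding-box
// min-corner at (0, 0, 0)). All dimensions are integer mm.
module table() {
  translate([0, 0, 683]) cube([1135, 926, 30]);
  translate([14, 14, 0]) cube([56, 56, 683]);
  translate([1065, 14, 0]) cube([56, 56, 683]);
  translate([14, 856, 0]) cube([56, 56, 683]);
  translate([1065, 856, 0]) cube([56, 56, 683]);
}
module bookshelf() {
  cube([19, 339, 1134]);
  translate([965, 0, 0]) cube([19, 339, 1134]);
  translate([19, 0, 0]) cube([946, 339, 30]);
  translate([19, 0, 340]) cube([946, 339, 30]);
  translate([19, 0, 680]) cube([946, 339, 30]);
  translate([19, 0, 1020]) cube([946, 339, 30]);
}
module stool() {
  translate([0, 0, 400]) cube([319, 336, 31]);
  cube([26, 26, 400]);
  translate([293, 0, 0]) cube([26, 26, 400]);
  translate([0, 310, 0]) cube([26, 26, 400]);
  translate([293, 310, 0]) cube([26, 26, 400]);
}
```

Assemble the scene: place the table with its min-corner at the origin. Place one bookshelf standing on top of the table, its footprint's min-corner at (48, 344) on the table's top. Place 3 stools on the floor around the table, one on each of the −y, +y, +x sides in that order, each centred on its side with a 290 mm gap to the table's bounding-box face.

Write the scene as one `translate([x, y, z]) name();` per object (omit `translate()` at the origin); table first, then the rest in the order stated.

table();
translate([48, 344, 713]) bookshelf();
translate([408, -626, 0]) stool();
translate([408, 1216, 0]) stool();
translate([1425, 295, 0]) stool();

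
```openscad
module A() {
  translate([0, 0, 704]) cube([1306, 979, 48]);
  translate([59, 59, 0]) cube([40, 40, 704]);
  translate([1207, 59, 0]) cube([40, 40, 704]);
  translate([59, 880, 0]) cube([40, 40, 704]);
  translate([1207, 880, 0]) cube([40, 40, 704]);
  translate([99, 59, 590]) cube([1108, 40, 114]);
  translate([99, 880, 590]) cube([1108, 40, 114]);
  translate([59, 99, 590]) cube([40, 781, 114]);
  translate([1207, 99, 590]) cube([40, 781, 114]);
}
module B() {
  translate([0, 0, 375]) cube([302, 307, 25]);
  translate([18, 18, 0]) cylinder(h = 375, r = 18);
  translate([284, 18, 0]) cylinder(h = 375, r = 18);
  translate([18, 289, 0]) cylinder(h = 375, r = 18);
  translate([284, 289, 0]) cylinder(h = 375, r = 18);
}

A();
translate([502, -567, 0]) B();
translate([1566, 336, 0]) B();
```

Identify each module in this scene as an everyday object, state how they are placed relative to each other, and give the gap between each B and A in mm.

Each stool's nearest face is 260 mm from the table's bounding box.

A is a table. B is a stool. Two stools sit around the table at the −y, +x sides. The gap between each stool and the table is 260 mm.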